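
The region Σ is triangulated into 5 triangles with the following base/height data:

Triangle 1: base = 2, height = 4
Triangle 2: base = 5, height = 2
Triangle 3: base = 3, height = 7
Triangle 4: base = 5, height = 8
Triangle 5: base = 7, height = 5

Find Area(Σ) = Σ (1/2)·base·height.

(1/2)×2×4 + (1/2)×5×2 + (1/2)×3×7 + (1/2)×5×8 + (1/2)×7×5 = 57.0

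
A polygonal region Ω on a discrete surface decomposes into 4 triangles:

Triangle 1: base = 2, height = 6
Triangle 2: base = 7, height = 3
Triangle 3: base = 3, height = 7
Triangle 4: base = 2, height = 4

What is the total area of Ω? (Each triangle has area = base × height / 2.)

(1/2)×2×6 + (1/2)×7×3 + (1/2)×3×7 + (1/2)×2×4 = 31.0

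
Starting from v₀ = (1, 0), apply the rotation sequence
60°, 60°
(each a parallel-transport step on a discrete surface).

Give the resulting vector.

Total rotation: 60° + 60° = 120°. Final vector: (-0.5000, 0.8660)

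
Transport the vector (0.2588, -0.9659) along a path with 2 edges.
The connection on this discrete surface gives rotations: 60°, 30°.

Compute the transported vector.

Total rotation: 60° + 30° = 90°. Final vector: (0.9659, 0.2588)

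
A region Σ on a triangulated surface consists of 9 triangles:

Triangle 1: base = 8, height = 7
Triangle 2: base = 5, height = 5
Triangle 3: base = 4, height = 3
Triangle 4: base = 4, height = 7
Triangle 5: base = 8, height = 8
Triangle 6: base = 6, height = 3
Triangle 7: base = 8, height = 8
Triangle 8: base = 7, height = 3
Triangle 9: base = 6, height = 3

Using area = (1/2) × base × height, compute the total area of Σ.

(1/2)×8×7 + (1/2)×5×5 + (1/2)×4×3 + (1/2)×4×7 + (1/2)×8×8 + (1/2)×6×3 + (1/2)×8×8 + (1/2)×7×3 + (1/2)×6×3 = 153.0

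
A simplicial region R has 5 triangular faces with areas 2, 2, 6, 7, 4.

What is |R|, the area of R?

2 + 2 + 6 + 7 + 4 = 21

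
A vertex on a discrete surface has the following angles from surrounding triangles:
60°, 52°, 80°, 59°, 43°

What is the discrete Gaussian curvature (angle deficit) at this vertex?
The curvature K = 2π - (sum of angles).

Sum of angles = 294°. K = 360° - 294° = 66° = 11π/30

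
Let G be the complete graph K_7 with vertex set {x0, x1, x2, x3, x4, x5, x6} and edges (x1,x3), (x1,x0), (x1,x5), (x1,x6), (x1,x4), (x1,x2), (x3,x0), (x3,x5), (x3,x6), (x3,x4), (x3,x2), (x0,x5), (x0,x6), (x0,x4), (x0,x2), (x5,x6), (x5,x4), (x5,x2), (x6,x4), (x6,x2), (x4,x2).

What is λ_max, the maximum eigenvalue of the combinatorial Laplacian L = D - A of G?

For the complete graph K_n, L = nI − J (J = all-ones matrix). J has eigenvalues n (once, eigenvector 𝟙) and 0 (multiplicity n−1), so L has eigenvalues 0 (once) and n (multiplicity n−1). Here n = 7: eigenvalue 0 once and 7 with multiplicity 6.
Laplacian eigenvalues: [0.0, 7.0, 7.0, 7.0, 7.0, 7.0, 7.0]. Largest eigenvalue (spectral radius) = 7.0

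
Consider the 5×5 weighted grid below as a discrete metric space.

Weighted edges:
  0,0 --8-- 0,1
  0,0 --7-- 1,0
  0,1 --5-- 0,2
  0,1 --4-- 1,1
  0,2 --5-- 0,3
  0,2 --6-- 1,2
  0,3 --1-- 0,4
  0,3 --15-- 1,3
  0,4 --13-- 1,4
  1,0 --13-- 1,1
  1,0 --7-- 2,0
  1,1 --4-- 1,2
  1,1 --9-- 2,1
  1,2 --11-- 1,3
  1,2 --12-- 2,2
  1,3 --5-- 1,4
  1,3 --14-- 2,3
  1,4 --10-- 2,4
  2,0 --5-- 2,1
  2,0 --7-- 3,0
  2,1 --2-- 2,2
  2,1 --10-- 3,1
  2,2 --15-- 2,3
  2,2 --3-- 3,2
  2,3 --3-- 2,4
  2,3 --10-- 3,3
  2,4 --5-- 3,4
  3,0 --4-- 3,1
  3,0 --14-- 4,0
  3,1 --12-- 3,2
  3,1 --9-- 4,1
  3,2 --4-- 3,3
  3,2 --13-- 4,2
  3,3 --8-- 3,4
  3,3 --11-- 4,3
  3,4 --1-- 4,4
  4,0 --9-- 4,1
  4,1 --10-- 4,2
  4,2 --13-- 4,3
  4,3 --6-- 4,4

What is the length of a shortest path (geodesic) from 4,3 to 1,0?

Shortest path: 4,3 → 3,3 → 3,2 → 2,2 → 2,1 → 2,0 → 1,0, total weight = 32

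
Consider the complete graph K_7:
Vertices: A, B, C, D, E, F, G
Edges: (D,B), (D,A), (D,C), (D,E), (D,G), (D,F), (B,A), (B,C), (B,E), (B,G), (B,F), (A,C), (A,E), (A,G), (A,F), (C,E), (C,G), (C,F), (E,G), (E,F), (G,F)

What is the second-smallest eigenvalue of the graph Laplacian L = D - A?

For the complete graph K_n, L = nI − J (J = all-ones matrix). J has eigenvalues n (once, eigenvector 𝟙) and 0 (multiplicity n−1), so L has eigenvalues 0 (once) and n (multiplicity n−1). Here n = 7: eigenvalue 0 once and 7 with multiplicity 6.
Laplacian eigenvalues: [0.0, 7.0, 7.0, 7.0, 7.0, 7.0, 7.0]. Algebraic connectivity (smallest non-zero eigenvalue) = 7.0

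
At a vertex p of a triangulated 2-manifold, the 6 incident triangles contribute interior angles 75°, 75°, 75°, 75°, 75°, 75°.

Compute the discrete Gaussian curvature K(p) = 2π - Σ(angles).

Sum of angles = 450°. K = 360° - 450° = -90° = -π/2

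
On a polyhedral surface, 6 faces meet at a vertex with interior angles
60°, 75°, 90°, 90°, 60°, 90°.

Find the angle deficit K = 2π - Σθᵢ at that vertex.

Sum of angles = 465°. K = 360° - 465° = -105° = -7π/12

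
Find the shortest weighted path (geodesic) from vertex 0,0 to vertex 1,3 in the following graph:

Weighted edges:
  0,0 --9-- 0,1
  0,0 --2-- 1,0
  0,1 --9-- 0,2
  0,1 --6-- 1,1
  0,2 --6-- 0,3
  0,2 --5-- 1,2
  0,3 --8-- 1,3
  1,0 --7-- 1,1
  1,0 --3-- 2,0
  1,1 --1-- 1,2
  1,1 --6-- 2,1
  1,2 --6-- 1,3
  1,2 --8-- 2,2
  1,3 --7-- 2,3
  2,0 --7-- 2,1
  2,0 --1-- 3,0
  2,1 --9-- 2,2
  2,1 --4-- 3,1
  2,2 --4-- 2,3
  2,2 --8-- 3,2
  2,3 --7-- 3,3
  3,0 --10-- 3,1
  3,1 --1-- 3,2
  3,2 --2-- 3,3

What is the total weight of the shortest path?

Shortest path: 0,0 → 1,0 → 1,1 → 1,2 → 1,3, total weight = 16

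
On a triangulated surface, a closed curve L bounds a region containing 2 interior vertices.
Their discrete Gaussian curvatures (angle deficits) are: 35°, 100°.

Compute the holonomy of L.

Holonomy = total enclosed curvature = 35° + 100° = 135°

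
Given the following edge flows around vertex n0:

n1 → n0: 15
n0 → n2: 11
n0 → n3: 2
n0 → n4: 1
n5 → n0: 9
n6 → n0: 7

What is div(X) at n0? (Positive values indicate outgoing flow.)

Divergence = sum of outgoing flows = (-15) + 11 + 2 + 1 + (-9) + (-7) = -17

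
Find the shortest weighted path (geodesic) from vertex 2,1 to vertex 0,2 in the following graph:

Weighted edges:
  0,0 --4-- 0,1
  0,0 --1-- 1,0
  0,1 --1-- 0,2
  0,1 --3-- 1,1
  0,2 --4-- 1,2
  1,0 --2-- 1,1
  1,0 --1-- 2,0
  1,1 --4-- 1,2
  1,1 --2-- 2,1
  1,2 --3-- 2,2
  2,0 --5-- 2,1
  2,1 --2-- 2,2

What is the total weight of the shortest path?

Shortest path: 2,1 → 1,1 → 0,1 → 0,2, total weight = 6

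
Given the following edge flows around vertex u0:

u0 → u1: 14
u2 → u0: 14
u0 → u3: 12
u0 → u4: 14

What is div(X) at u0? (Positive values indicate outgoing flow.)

Divergence = sum of outgoing flows = 14 + (-14) + 12 + 14 = 26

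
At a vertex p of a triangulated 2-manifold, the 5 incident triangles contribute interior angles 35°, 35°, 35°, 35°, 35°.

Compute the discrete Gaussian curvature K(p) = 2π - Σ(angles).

Sum of angles = 175°. K = 360° - 175° = 185° = 37π/36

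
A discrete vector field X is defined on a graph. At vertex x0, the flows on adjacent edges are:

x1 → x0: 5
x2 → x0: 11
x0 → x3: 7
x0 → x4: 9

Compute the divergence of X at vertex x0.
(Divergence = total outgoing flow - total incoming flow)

Divergence = sum of outgoing flows = (-5) + (-11) + 7 + 9 = 0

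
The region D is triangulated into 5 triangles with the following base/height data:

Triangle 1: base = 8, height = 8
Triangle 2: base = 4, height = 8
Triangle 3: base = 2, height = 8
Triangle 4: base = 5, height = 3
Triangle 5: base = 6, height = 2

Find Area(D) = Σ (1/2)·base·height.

(1/2)×8×8 + (1/2)×4×8 + (1/2)×2×8 + (1/2)×5×3 + (1/2)×6×2 = 69.5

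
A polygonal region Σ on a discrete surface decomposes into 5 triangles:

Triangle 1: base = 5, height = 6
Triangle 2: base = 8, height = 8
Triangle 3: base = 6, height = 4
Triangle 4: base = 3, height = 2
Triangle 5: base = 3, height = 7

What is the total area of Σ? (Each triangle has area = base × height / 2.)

(1/2)×5×6 + (1/2)×8×8 + (1/2)×6×4 + (1/2)×3×2 + (1/2)×3×7 = 72.5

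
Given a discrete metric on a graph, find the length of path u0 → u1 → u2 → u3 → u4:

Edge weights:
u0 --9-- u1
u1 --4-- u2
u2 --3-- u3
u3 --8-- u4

Arc length = 9 + 4 + 3 + 8 = 24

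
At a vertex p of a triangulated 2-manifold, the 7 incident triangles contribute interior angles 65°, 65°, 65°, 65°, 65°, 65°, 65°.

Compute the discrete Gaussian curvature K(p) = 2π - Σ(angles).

Sum of angles = 455°. K = 360° - 455° = -95° = -19π/36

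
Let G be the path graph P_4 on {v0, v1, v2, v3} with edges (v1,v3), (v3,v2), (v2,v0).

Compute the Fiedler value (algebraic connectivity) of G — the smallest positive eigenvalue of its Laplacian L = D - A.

The path graph P_n has Laplacian eigenvalues λ_k = 2 − 2cos(kπ/n), k = 0, 1, …, n−1. Here n = 4:
k=0: 2 − 2cos(0) = 0.0; k=1: 2 − 2cos(π/4) = 0.5858; k=2: 2 − 2cos(π/2) = 2.0; k=3: 2 − 2cos(3π/4) = 3.4142.
Laplacian eigenvalues: [0.0, 0.5858, 2.0, 3.4142]. Algebraic connectivity (smallest non-zero eigenvalue) = 0.5858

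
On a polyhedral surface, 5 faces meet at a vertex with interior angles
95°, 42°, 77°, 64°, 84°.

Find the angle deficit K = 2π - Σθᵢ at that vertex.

Sum of angles = 362°. K = 360° - 362° = -2° = -π/90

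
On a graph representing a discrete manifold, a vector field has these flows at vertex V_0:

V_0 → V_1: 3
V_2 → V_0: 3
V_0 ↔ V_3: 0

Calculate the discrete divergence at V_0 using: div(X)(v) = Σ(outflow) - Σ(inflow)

Divergence = sum of outgoing flows = 3 + (-3) + 0 = 0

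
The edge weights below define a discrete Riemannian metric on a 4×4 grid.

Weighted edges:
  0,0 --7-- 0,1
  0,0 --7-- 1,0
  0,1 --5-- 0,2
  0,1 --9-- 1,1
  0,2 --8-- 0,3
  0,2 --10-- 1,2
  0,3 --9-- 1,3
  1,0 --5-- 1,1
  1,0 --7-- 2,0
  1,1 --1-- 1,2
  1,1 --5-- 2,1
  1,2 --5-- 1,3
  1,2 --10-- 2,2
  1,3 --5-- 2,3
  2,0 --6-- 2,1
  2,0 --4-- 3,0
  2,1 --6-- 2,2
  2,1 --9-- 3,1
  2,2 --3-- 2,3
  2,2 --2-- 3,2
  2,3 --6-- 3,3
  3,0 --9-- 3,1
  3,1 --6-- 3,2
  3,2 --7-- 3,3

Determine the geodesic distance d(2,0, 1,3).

Shortest path: 2,0 → 2,1 → 1,1 → 1,2 → 1,3, total weight = 17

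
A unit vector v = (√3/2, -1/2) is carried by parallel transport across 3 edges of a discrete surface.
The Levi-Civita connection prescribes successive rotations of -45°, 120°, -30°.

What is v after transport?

Total rotation: (-45°) + 120° + (-30°) = 45°. Final vector: (0.9659, 0.2588)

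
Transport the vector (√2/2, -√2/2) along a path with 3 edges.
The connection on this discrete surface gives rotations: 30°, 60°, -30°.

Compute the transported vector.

Total rotation: 30° + 60° + (-30°) = 60°. Final vector: (0.9659, 0.2588)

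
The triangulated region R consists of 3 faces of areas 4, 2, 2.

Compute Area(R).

4 + 2 + 2 = 8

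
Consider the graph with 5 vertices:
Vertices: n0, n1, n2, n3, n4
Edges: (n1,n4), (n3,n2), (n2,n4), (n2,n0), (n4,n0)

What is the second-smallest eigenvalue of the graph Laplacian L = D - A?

Degrees: deg(n0) = 2, deg(n1) = 1, deg(n2) = 3, deg(n3) = 1, deg(n4) = 3.
L = D − A with rows/columns ordered (n0, n1, n2, n3, n4):
  [ 2,  0, -1,  0, -1]
  [ 0,  1,  0,  0, -1]
  [-1,  0,  3, -1, -1]
  [ 0,  0, -1,  1,  0]
  [-1, -1, -1,  0,  3]
Characteristic polynomial: det(λI − L) = λ(λ² − 5λ + 3)(λ² − 5λ + 5).
Roots: λ = 0; (λ² − 5λ + 3) = 0 ⇒ λ = (5 ± √13)/2 ≈ 0.6972, 4.3028; (λ² − 5λ + 5) = 0 ⇒ λ = (5 ± √5)/2 ≈ 1.382, 3.618.
(Check: the roots sum (with multiplicity) to 10, matching trace L = Σdeg = 2·5 = 10.)
Laplacian eigenvalues: [0.0, 0.6972, 1.382, 3.618, 4.3028]. Algebraic connectivity (smallest non-zero eigenvalue) = 0.6972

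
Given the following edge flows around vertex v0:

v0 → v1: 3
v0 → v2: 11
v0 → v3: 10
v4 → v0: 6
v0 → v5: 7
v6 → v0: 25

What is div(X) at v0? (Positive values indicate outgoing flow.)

Divergence = sum of outgoing flows = 3 + 11 + 10 + (-6) + 7 + (-25) = 0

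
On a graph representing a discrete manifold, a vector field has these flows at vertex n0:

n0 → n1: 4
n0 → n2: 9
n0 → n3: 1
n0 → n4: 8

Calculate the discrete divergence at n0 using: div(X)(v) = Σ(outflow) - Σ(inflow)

Divergence = sum of outgoing flows = 4 + 9 + 1 + 8 = 22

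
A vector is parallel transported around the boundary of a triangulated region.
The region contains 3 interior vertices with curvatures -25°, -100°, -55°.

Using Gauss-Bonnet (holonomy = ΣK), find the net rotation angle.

Holonomy = total enclosed curvature = (-25°) + (-100°) + (-55°) = -180°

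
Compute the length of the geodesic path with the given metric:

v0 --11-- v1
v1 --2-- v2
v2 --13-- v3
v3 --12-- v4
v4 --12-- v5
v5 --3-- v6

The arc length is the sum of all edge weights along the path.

Arc length = 11 + 2 + 13 + 12 + 12 + 3 = 53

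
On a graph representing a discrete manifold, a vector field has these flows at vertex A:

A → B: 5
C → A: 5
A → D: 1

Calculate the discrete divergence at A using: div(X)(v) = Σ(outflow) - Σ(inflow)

Divergence = sum of outgoing flows = 5 + (-5) + 1 = 1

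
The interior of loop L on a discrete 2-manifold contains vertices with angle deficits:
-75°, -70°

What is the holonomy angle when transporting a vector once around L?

Holonomy = total enclosed curvature = (-75°) + (-70°) = -145°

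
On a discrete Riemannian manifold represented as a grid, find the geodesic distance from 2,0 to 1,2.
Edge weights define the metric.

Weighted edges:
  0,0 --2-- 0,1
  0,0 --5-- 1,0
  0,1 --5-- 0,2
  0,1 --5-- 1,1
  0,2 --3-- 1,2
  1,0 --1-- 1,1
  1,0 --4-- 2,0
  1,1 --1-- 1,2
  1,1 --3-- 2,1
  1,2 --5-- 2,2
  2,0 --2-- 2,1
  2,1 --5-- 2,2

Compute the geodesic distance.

Shortest path: 2,0 → 2,1 → 1,1 → 1,2, total weight = 6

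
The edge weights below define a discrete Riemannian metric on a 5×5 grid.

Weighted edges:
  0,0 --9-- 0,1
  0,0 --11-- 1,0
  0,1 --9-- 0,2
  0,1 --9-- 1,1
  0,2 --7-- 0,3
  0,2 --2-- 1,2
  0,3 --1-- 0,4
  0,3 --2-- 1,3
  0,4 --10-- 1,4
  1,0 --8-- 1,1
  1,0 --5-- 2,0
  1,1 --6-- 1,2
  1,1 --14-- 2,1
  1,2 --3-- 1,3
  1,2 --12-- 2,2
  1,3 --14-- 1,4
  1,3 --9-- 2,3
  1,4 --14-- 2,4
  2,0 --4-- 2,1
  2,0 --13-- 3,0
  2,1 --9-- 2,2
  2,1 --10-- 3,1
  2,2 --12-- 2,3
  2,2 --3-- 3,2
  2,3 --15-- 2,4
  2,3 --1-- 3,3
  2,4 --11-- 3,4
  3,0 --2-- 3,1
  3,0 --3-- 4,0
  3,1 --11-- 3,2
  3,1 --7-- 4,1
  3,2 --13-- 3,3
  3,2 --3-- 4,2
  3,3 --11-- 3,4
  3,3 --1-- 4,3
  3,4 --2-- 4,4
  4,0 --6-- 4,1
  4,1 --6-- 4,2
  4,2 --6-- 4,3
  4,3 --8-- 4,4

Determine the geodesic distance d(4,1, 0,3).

Shortest path: 4,1 → 4,2 → 4,3 → 3,3 → 2,3 → 1,3 → 0,3, total weight = 25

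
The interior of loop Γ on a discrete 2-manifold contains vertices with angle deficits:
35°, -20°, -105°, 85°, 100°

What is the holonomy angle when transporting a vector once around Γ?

Holonomy = total enclosed curvature = 35° + (-20°) + (-105°) + 85° + 100° = 95°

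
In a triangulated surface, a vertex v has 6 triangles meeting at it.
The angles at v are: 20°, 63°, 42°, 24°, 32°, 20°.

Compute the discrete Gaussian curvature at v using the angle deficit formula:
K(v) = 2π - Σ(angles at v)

Sum of angles = 201°. K = 360° - 201° = 159° = 53π/60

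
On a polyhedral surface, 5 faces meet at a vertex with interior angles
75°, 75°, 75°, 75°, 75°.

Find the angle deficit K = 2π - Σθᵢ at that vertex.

Sum of angles = 375°. K = 360° - 375° = -15°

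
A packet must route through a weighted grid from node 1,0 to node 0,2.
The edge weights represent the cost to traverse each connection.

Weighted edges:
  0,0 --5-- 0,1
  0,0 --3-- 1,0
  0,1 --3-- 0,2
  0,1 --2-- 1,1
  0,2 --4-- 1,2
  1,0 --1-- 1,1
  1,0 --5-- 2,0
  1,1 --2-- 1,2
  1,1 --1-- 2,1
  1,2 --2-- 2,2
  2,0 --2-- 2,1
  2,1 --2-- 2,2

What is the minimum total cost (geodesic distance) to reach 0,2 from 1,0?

Shortest path: 1,0 → 1,1 → 0,1 → 0,2, total weight = 6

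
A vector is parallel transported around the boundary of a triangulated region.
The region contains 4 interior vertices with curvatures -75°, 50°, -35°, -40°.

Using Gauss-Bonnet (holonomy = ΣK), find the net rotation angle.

Holonomy = total enclosed curvature = (-75°) + 50° + (-35°) + (-40°) = -100°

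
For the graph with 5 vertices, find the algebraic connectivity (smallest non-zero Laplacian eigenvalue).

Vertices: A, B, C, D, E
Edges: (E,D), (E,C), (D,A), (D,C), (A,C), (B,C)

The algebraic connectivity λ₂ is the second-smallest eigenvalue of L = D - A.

Degrees: deg(A) = 2, deg(B) = 1, deg(C) = 4, deg(D) = 3, deg(E) = 2.
L = D − A with rows/columns ordered (A, B, C, D, E):
  [ 2,  0, -1, -1,  0]
  [ 0,  1, -1,  0,  0]
  [-1, -1,  4, -1, -1]
  [-1,  0, -1,  3, -1]
  [ 0,  0, -1, -1,  2]
Characteristic polynomial: det(λI − L) = λ(λ − 1)(λ − 2)(λ − 4)(λ − 5).
Roots: λ = 0; (λ − 1) = 0 ⇒ λ = 1; (λ − 2) = 0 ⇒ λ = 2; (λ − 4) = 0 ⇒ λ = 4; (λ − 5) = 0 ⇒ λ = 5.
(Check: the roots sum (with multiplicity) to 12, matching trace L = Σdeg = 2·6 = 12.)
Laplacian eigenvalues: [0.0, 1.0, 2.0, 4.0, 5.0]. Algebraic connectivity (smallest non-zero eigenvalue) = 1.0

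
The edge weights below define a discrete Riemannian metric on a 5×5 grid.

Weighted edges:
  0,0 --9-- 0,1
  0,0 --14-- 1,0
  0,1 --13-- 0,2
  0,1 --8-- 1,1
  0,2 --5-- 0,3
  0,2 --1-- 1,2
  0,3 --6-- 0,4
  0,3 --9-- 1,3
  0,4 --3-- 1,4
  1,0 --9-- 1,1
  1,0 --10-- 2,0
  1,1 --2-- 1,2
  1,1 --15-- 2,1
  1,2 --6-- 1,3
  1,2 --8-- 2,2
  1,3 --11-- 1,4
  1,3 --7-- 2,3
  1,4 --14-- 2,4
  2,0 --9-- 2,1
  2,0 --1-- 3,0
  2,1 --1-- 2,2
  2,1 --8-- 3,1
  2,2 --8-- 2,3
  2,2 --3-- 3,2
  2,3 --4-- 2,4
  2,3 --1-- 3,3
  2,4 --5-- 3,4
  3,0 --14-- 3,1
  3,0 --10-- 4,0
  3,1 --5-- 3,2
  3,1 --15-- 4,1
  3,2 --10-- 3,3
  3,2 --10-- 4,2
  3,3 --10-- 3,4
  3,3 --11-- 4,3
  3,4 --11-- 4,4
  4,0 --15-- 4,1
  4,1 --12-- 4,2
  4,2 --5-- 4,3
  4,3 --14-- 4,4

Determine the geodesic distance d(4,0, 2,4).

Shortest path: 4,0 → 3,0 → 2,0 → 2,1 → 2,2 → 2,3 → 2,4, total weight = 33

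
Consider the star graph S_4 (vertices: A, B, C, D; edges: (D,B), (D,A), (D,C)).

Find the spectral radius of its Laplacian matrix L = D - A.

The star S_4 is the complete bipartite graph K_{1,3} (one hub of degree 3, 3 leaves of degree 1). The Laplacian spectrum of K_{p,q} is 0, p (multiplicity q−1), q (multiplicity p−1), p+q. With p = 1, q = 3: 0 once, 1 with multiplicity 2, and 4 once. (Check: trace L = sum of degrees = 6 = 2·1 + 4.)
Laplacian eigenvalues: [0.0, 1.0, 1.0, 4.0]. Largest eigenvalue (spectral radius) = 4.0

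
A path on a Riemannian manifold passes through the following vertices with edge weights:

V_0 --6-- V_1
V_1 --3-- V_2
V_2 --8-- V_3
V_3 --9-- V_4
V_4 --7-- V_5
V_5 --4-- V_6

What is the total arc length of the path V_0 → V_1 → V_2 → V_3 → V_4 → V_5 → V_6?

Arc length = 6 + 3 + 8 + 9 + 7 + 4 = 37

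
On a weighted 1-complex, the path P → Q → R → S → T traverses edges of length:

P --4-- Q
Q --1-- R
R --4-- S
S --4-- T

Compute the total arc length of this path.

Arc length = 4 + 1 + 4 + 4 = 13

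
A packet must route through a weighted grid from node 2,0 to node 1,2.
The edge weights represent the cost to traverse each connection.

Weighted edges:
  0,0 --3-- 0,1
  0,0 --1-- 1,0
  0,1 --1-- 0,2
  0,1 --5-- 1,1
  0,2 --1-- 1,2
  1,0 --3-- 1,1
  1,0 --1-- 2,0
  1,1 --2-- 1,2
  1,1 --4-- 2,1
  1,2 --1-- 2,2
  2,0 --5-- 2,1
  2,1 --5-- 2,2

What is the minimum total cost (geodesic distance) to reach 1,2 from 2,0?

Shortest path: 2,0 → 1,0 → 1,1 → 1,2, total weight = 6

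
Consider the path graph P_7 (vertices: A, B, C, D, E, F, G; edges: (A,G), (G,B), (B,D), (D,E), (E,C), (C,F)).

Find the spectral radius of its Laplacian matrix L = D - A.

The path graph P_n has Laplacian eigenvalues λ_k = 2 − 2cos(kπ/n), k = 0, 1, …, n−1. Here n = 7:
k=0: 2 − 2cos(0) = 0.0; k=1: 2 − 2cos(π/7) = 0.1981; k=2: 2 − 2cos(2π/7) = 0.753; k=3: 2 − 2cos(3π/7) = 1.555; k=4: 2 − 2cos(4π/7) = 2.445; k=5: 2 − 2cos(5π/7) = 3.247; k=6: 2 − 2cos(6π/7) = 3.8019.
Laplacian eigenvalues: [0.0, 0.1981, 0.753, 1.555, 2.445, 3.247, 3.8019]. Largest eigenvalue (spectral radius) = 3.8019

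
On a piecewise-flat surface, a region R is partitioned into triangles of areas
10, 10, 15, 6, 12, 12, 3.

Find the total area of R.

10 + 10 + 15 + 6 + 12 + 12 + 3 = 68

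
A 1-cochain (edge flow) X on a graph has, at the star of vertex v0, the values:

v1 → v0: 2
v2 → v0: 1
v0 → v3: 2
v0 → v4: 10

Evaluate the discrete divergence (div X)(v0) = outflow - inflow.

Divergence = sum of outgoing flows = (-2) + (-1) + 2 + 10 = 9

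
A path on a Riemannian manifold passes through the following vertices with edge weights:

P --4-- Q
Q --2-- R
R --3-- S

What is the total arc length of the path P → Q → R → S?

Arc length = 4 + 2 + 3 = 9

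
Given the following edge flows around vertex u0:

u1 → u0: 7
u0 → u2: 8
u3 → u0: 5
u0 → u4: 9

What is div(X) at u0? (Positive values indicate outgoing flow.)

Divergence = sum of outgoing flows = (-7) + 8 + (-5) + 9 = 5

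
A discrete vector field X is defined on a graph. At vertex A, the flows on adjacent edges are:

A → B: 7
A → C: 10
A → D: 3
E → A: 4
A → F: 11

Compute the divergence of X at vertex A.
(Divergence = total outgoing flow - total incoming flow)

Divergence = sum of outgoing flows = 7 + 10 + 3 + (-4) + 11 = 27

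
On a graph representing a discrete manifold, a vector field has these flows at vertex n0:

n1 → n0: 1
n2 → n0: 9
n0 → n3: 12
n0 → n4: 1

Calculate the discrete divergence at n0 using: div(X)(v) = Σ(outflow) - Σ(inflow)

Divergence = sum of outgoing flows = (-1) + (-9) + 12 + 1 = 3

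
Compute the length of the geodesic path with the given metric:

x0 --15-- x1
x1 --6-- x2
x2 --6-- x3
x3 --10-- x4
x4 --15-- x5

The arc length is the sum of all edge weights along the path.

Arc length = 15 + 6 + 6 + 10 + 15 = 52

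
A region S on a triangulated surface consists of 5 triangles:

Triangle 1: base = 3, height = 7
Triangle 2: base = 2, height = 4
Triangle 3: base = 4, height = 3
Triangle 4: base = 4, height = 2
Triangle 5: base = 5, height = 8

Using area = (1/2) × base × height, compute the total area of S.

(1/2)×3×7 + (1/2)×2×4 + (1/2)×4×3 + (1/2)×4×2 + (1/2)×5×8 = 44.5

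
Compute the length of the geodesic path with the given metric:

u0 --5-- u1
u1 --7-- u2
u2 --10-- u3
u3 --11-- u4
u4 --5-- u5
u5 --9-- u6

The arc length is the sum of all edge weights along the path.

Arc length = 5 + 7 + 10 + 11 + 5 + 9 = 47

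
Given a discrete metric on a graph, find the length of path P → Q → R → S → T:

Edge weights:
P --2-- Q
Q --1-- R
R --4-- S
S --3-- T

Arc length = 2 + 1 + 4 + 3 = 10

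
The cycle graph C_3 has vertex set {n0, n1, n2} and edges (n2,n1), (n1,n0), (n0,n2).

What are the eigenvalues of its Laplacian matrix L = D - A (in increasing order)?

The cycle graph C_n has Laplacian eigenvalues λ_k = 2 − 2cos(2πk/n), k = 0, 1, …, n−1. Here n = 3:
k=0: 2 − 2cos(0) = 0.0; k=1: 2 − 2cos(2π/3) = 3.0; k=2: 2 − 2cos(4π/3) = 3.0.
Laplacian eigenvalues (increasing order): [0.0, 3.0, 3.0]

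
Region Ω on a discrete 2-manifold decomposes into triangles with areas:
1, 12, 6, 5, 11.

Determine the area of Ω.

1 + 12 + 6 + 5 + 11 = 35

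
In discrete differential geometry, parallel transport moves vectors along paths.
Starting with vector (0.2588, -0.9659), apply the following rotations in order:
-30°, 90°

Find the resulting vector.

Total rotation: (-30°) + 90° = 60°. Final vector: (0.9659, -0.2588)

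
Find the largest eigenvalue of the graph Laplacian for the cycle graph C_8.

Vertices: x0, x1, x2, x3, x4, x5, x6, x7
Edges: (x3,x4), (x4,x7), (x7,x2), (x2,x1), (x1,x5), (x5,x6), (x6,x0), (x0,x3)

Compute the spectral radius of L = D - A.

The cycle graph C_n has Laplacian eigenvalues λ_k = 2 − 2cos(2πk/n), k = 0, 1, …, n−1. Here n = 8:
k=0: 2 − 2cos(0) = 0.0; k=1: 2 − 2cos(π/4) = 0.5858; k=2: 2 − 2cos(π/2) = 2.0; k=3: 2 − 2cos(3π/4) = 3.4142; k=4: 2 − 2cos(π) = 4.0; k=5: 2 − 2cos(5π/4) = 3.4142; k=6: 2 − 2cos(3π/2) = 2.0; k=7: 2 − 2cos(7π/4) = 0.5858.
Laplacian eigenvalues: [0.0, 0.5858, 0.5858, 2.0, 2.0, 3.4142, 3.4142, 4.0]. Largest eigenvalue (spectral radius) = 4.0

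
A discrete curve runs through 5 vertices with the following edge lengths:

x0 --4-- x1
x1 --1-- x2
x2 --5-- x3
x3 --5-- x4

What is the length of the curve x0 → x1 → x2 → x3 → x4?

Arc length = 4 + 1 + 5 + 5 = 15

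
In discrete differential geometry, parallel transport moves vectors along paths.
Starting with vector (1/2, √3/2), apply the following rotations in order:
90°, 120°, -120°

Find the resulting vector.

Total rotation: 90° + 120° + (-120°) = 90°. Final vector: (-0.8660, 0.5000)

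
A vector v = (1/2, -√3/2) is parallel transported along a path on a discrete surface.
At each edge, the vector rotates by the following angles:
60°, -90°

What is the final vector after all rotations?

Total rotation: 60° + (-90°) = -30°. Final vector: (0, -1)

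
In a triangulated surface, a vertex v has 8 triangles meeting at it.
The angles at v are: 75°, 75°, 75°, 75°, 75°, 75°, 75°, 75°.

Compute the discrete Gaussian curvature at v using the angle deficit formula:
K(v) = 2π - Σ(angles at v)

Sum of angles = 600°. K = 360° - 600° = -240°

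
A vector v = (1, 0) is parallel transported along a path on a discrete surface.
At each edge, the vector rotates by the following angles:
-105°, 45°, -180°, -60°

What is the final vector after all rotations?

Total rotation: (-105°) + 45° + (-180°) + (-60°) = -300° ≡ 60° (mod 360°). Final vector: (0.5000, 0.8660)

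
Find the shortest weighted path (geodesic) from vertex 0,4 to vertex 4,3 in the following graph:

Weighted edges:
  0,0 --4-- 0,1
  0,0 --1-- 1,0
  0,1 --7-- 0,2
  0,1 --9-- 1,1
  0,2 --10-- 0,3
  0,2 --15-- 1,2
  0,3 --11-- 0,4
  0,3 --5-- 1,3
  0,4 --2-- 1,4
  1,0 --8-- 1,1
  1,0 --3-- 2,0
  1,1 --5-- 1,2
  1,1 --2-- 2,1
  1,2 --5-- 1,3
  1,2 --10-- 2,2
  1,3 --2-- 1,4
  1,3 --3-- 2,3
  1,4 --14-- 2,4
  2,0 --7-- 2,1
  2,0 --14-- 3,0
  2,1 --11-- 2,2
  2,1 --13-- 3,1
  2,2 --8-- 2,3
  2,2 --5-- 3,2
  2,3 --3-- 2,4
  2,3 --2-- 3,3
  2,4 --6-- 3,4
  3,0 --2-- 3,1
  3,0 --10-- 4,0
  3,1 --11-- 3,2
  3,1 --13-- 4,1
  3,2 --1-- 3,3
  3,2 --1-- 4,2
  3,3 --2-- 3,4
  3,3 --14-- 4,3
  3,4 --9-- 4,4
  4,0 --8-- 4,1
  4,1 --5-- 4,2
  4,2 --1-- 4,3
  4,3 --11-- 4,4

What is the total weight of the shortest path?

Shortest path: 0,4 → 1,4 → 1,3 → 2,3 → 3,3 → 3,2 → 4,2 → 4,3, total weight = 12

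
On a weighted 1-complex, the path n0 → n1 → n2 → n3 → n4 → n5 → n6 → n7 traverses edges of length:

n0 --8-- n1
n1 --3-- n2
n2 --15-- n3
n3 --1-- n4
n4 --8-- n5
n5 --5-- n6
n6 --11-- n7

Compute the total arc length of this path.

Arc length = 8 + 3 + 15 + 1 + 8 + 5 + 11 = 51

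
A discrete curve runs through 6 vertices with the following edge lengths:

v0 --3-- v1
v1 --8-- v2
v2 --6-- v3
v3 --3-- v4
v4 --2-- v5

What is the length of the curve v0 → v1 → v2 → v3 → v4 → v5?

Arc length = 3 + 8 + 6 + 3 + 2 = 22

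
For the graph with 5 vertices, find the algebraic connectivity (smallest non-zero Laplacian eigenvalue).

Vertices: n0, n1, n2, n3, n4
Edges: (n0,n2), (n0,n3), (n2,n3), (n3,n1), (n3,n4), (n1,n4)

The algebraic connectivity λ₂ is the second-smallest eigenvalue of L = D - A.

Degrees: deg(n0) = 2, deg(n1) = 2, deg(n2) = 2, deg(n3) = 4, deg(n4) = 2.
L = D − A with rows/columns ordered (n0, n1, n2, n3, n4):
  [ 2,  0, -1, -1,  0]
  [ 0,  2,  0, -1, -1]
  [-1,  0,  2, -1,  0]
  [-1, -1, -1,  4, -1]
  [ 0, -1,  0, -1,  2]
Characteristic polynomial: det(λI − L) = λ(λ − 1)(λ − 3)²(λ − 5).
Roots: λ = 0; (λ − 1) = 0 ⇒ λ = 1; (λ − 3) = 0 ⇒ λ = 3 (multiplicity 2); (λ − 5) = 0 ⇒ λ = 5.
(Check: the roots sum (with multiplicity) to 12, matching trace L = Σdeg = 2·6 = 12.)
Laplacian eigenvalues: [0.0, 1.0, 3.0, 3.0, 5.0]. Algebraic connectivity (smallest non-zero eigenvalue) = 1.0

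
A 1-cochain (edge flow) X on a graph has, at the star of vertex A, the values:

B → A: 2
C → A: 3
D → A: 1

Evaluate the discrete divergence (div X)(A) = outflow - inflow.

Divergence = sum of outgoing flows = (-2) + (-3) + (-1) = -6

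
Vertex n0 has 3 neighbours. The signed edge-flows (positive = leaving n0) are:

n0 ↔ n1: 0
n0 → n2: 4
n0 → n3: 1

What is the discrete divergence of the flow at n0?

Divergence = sum of outgoing flows = 0 + 4 + 1 = 5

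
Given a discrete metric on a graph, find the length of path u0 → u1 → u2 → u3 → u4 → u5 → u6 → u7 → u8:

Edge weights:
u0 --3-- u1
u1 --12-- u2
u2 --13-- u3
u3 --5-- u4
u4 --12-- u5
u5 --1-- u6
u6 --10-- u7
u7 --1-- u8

Arc length = 3 + 12 + 13 + 5 + 12 + 1 + 10 + 1 = 57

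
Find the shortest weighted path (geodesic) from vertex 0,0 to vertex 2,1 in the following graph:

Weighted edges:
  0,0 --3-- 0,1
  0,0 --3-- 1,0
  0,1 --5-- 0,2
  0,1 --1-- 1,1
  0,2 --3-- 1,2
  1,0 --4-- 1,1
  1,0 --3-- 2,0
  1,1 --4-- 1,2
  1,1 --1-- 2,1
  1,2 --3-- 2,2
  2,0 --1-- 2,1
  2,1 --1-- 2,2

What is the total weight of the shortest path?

Shortest path: 0,0 → 0,1 → 1,1 → 2,1, total weight = 5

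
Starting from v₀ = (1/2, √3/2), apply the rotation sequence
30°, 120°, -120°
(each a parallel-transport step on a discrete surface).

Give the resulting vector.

Total rotation: 30° + 120° + (-120°) = 30°. Final vector: (0, 1)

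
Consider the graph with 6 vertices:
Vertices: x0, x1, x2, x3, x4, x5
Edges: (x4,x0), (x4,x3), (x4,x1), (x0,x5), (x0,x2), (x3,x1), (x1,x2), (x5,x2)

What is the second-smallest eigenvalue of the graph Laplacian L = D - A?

Degrees: deg(x0) = 3, deg(x1) = 3, deg(x2) = 3, deg(x3) = 2, deg(x4) = 3, deg(x5) = 2.
L = D − A with rows/columns ordered (x0, x1, x2, x3, x4, x5):
  [ 3,  0, -1,  0, -1, -1]
  [ 0,  3, -1, -1, -1,  0]
  [-1, -1,  3,  0,  0, -1]
  [ 0, -1,  0,  2, -1,  0]
  [-1, -1,  0, -1,  3,  0]
  [-1,  0, -1,  0,  0,  2]
Characteristic polynomial: det(λI − L) = λ(λ − 1)(λ − 3)²(λ − 4)(λ − 5).
Roots: λ = 0; (λ − 1) = 0 ⇒ λ = 1; (λ − 3) = 0 ⇒ λ = 3 (multiplicity 2); (λ − 4) = 0 ⇒ λ = 4; (λ − 5) = 0 ⇒ λ = 5.
(Check: the roots sum (with multiplicity) to 16, matching trace L = Σdeg = 2·8 = 16.)
Laplacian eigenvalues: [0.0, 1.0, 3.0, 3.0, 4.0, 5.0]. Algebraic connectivity (smallest non-zero eigenvalue) = 1.0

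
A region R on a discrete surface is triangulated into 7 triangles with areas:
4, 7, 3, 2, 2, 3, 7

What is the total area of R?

4 + 7 + 3 + 2 + 2 + 3 + 7 = 28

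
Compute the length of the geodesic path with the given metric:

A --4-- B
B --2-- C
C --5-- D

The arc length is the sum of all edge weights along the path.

Arc length = 4 + 2 + 5 = 11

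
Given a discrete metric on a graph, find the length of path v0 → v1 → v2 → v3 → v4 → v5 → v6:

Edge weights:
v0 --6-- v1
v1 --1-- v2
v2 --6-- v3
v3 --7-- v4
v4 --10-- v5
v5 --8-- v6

Arc length = 6 + 1 + 6 + 7 + 10 + 8 = 38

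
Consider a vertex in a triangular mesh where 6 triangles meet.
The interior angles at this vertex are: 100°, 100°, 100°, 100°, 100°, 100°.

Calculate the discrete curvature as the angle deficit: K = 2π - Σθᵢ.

Sum of angles = 600°. K = 360° - 600° = -240°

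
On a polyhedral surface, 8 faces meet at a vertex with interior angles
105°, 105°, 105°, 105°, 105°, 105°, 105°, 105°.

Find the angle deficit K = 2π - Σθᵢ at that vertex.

Sum of angles = 840°. K = 360° - 840° = -480°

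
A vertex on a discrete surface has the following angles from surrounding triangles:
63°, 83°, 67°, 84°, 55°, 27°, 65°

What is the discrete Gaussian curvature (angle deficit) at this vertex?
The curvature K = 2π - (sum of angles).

Sum of angles = 444°. K = 360° - 444° = -84° = -7π/15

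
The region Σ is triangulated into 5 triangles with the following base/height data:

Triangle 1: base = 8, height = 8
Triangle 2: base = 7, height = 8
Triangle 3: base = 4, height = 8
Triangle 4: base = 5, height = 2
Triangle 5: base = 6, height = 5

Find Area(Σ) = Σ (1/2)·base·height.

(1/2)×8×8 + (1/2)×7×8 + (1/2)×4×8 + (1/2)×5×2 + (1/2)×6×5 = 96.0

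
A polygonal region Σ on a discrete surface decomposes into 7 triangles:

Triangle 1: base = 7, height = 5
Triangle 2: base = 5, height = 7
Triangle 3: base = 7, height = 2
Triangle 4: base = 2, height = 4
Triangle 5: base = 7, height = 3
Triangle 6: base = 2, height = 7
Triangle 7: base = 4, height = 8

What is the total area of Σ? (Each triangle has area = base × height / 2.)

(1/2)×7×5 + (1/2)×5×7 + (1/2)×7×2 + (1/2)×2×4 + (1/2)×7×3 + (1/2)×2×7 + (1/2)×4×8 = 79.5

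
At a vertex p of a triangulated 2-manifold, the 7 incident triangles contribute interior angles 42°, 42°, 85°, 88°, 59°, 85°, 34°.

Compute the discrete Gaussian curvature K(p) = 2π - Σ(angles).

Sum of angles = 435°. K = 360° - 435° = -75° = -5π/12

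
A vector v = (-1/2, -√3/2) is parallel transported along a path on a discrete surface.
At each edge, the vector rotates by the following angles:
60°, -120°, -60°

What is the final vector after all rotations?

Total rotation: 60° + (-120°) + (-60°) = -120°. Final vector: (-0.5000, 0.8660)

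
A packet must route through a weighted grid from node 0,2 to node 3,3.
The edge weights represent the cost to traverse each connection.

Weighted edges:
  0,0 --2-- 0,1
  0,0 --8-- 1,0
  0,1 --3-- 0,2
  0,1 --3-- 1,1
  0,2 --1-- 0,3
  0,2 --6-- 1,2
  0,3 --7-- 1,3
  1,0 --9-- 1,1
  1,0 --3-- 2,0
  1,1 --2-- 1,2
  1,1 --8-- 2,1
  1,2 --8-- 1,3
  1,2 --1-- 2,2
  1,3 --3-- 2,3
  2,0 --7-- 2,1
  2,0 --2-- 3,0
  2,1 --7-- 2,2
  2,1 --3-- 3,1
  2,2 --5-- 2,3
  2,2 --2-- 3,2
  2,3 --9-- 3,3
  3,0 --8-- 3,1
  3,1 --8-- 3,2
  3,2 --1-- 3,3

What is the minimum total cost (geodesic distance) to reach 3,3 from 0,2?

Shortest path: 0,2 → 1,2 → 2,2 → 3,2 → 3,3, total weight = 10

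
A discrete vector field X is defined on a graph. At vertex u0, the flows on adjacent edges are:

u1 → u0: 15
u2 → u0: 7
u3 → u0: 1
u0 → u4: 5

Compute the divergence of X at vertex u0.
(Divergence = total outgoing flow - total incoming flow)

Divergence = sum of outgoing flows = (-15) + (-7) + (-1) + 5 = -18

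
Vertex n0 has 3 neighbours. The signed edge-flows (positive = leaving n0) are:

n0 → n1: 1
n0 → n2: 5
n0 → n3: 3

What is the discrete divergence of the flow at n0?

Divergence = sum of outgoing flows = 1 + 5 + 3 = 9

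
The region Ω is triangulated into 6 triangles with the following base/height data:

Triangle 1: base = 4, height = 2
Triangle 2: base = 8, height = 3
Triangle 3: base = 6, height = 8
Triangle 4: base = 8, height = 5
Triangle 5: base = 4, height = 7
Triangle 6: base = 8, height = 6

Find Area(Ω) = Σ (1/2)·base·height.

(1/2)×4×2 + (1/2)×8×3 + (1/2)×6×8 + (1/2)×8×5 + (1/2)×4×7 + (1/2)×8×6 = 98.0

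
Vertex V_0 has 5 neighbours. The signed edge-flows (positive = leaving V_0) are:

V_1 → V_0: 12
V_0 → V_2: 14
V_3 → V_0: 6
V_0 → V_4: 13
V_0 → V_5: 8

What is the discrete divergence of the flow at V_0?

Divergence = sum of outgoing flows = (-12) + 14 + (-6) + 13 + 8 = 17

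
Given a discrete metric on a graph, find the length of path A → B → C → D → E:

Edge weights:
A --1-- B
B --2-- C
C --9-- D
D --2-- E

Arc length = 1 + 2 + 9 + 2 = 14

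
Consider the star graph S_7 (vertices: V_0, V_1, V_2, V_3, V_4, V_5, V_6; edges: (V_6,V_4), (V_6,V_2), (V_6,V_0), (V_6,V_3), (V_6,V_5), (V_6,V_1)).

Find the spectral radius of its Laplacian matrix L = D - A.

The star S_7 is the complete bipartite graph K_{1,6} (one hub of degree 6, 6 leaves of degree 1). The Laplacian spectrum of K_{p,q} is 0, p (multiplicity q−1), q (multiplicity p−1), p+q. With p = 1, q = 6: 0 once, 1 with multiplicity 5, and 7 once. (Check: trace L = sum of degrees = 12 = 5·1 + 7.)
Laplacian eigenvalues: [0.0, 1.0, 1.0, 1.0, 1.0, 1.0, 7.0]. Largest eigenvalue (spectral radius) = 7.0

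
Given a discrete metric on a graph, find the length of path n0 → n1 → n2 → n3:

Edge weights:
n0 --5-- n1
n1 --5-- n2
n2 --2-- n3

Arc length = 5 + 5 + 2 = 12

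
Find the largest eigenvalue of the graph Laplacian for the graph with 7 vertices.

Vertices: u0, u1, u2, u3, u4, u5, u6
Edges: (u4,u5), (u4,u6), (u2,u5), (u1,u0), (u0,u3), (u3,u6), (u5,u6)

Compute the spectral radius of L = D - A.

Degrees: deg(u0) = 2, deg(u1) = 1, deg(u2) = 1, deg(u3) = 2, deg(u4) = 2, deg(u5) = 3, deg(u6) = 3.
L = D − A with rows/columns ordered (u0, u1, u2, u3, u4, u5, u6):
  [ 2, -1,  0, -1,  0,  0,  0]
  [-1,  1,  0,  0,  0,  0,  0]
  [ 0,  0,  1,  0,  0, -1,  0]
  [-1,  0,  0,  2,  0,  0, -1]
  [ 0,  0,  0,  0,  2, -1, -1]
  [ 0,  0, -1,  0, -1,  3, -1]
  [ 0,  0,  0, -1, -1, -1,  3]
Characteristic polynomial: det(λI − L) = λ(λ² − 4λ + 1)(λ − 1)(λ² − 6λ + 7)(λ − 3).
Roots: λ = 0; (λ² − 4λ + 1) = 0 ⇒ λ = 2 ± √3 ≈ 0.2679, 3.7321; (λ − 1) = 0 ⇒ λ = 1; (λ² − 6λ + 7) = 0 ⇒ λ = 3 ± √2 ≈ 1.5858, 4.4142; (λ − 3) = 0 ⇒ λ = 3.
(Check: the roots sum (with multiplicity) to 14, matching trace L = Σdeg = 2·7 = 14.)
Laplacian eigenvalues: [0.0, 0.2679, 1.0, 1.5858, 3.0, 3.7321, 4.4142]. Largest eigenvalue (spectral radius) = 4.4142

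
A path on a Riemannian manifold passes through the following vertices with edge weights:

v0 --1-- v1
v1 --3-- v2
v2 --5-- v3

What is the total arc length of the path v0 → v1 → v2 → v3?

Arc length = 1 + 3 + 5 = 9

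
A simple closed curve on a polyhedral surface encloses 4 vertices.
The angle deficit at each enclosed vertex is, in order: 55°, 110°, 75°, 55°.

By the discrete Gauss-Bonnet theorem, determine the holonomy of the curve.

Holonomy = total enclosed curvature = 55° + 110° + 75° + 55° = 295°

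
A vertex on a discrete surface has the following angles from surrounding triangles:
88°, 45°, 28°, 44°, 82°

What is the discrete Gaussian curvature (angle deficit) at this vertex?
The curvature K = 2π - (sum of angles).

Sum of angles = 287°. K = 360° - 287° = 73° = 73π/180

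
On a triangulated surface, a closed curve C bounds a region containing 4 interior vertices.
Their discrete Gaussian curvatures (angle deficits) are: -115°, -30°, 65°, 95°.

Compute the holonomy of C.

Holonomy = total enclosed curvature = (-115°) + (-30°) + 65° + 95° = 15°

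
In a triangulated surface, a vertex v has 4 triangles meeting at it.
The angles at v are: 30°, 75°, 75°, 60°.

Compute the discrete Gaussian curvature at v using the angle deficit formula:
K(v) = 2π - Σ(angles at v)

Sum of angles = 240°. K = 360° - 240° = 120°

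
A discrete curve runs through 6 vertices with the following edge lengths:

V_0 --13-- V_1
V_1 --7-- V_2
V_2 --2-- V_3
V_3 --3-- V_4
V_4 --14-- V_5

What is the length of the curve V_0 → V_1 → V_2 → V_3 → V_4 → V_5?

Arc length = 13 + 7 + 2 + 3 + 14 = 39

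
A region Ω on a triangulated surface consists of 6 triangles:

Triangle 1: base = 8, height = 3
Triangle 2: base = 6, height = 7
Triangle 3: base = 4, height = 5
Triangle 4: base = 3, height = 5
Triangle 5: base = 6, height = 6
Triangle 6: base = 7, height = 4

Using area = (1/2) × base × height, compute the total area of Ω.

(1/2)×8×3 + (1/2)×6×7 + (1/2)×4×5 + (1/2)×3×5 + (1/2)×6×6 + (1/2)×7×4 = 82.5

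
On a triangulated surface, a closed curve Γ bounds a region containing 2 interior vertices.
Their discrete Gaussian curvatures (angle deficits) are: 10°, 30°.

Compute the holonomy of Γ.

Holonomy = total enclosed curvature = 10° + 30° = 40°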